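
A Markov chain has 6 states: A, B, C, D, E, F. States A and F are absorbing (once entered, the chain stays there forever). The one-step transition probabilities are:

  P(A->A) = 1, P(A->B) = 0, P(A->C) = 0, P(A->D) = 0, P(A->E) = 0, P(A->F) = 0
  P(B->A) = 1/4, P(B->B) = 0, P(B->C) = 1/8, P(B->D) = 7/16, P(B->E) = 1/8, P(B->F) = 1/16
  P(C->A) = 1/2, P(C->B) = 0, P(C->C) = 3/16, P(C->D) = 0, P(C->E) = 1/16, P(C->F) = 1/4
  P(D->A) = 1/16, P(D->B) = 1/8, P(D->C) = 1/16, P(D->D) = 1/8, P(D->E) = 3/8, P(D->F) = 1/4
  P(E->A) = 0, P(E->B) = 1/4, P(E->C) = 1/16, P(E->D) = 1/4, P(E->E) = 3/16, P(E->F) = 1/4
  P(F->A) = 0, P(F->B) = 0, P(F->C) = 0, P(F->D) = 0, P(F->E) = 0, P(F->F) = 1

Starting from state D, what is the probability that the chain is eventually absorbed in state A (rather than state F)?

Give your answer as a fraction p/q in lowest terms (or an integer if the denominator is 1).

Answer: 2096/6555

Derivation:
Let a_i = P(absorbed in A | start in state i).
Boundary conditions: a_A = 1, a_F = 0.
For each transient state i, a_i = sum_j P(i->j) * a_j:
  a_B = 1/4*a_A + 0*a_B + 1/8*a_C + 7/16*a_D + 1/8*a_E + 1/16*a_F
  a_C = 1/2*a_A + 0*a_B + 3/16*a_C + 0*a_D + 1/16*a_E + 1/4*a_F
  a_D = 1/16*a_A + 1/8*a_B + 1/16*a_C + 1/8*a_D + 3/8*a_E + 1/4*a_F
  a_E = 0*a_A + 1/4*a_B + 1/16*a_C + 1/4*a_D + 3/16*a_E + 1/4*a_F

Substituting a_A = 1 and a_F = 0, rearrange to (I - Q) a = r where r[i] = P(i -> A):
  [1, -1/8, -7/16, -1/8] . (a_B, a_C, a_D, a_E) = 1/4
  [0, 13/16, 0, -1/16] . (a_B, a_C, a_D, a_E) = 1/2
  [-1/8, -1/16, 7/8, -3/8] . (a_B, a_C, a_D, a_E) = 1/16
  [-1/4, -1/16, -1/4, 13/16] . (a_B, a_C, a_D, a_E) = 0

Solving yields:
  a_B = 3328/6555
  a_C = 4187/6555
  a_D = 2096/6555
  a_E = 1991/6555

Starting state is D, so the absorption probability is a_D = 2096/6555.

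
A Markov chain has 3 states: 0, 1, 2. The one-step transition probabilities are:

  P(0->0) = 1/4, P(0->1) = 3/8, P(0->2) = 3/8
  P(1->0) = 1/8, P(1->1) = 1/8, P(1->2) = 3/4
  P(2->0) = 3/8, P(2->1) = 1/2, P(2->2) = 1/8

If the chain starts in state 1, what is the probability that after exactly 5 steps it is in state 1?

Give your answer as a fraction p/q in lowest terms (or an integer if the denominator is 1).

Answer: 10825/32768

Derivation:
Computing P^5 by repeated multiplication:
P^1 =
  0: [1/4, 3/8, 3/8]
  1: [1/8, 1/8, 3/4]
  2: [3/8, 1/2, 1/8]
P^2 =
  0: [1/4, 21/64, 27/64]
  1: [21/64, 7/16, 15/64]
  2: [13/64, 17/64, 17/32]
P^3 =
  0: [67/256, 177/512, 201/512]
  1: [115/512, 151/512, 123/256]
  2: [145/512, 3/8, 175/512]
P^4 =
  0: [131/512, 1383/4096, 1665/4096]
  1: [1119/4096, 185/512, 1497/4096]
  2: [1007/4096, 1327/4096, 881/2048]
P^5 =
  0: [4237/16384, 11187/32768, 13107/32768]
  1: [8209/32768, 10825/32768, 6867/16384]
  2: [8627/32768, 2849/8192, 12745/32768]

(P^5)[1 -> 1] = 10825/32768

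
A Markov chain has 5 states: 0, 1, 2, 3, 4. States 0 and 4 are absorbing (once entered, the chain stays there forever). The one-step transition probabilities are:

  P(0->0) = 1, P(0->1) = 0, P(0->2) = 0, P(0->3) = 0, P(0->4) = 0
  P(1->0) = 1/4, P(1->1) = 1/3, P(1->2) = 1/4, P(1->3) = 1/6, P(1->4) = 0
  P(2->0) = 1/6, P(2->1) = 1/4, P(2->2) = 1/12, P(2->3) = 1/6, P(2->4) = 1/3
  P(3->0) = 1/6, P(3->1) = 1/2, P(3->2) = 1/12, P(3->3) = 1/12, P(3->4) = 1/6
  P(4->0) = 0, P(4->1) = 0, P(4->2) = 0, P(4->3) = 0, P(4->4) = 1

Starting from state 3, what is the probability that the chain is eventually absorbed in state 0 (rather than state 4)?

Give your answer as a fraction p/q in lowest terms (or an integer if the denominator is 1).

Answer: 417/679

Derivation:
Let a_i = P(absorbed in 0 | start in state i).
Boundary conditions: a_0 = 1, a_4 = 0.
For each transient state i, a_i = sum_j P(i->j) * a_j:
  a_1 = 1/4*a_0 + 1/3*a_1 + 1/4*a_2 + 1/6*a_3 + 0*a_4
  a_2 = 1/6*a_0 + 1/4*a_1 + 1/12*a_2 + 1/6*a_3 + 1/3*a_4
  a_3 = 1/6*a_0 + 1/2*a_1 + 1/12*a_2 + 1/12*a_3 + 1/6*a_4

Substituting a_0 = 1 and a_4 = 0, rearrange to (I - Q) a = r where r[i] = P(i -> 0):
  [2/3, -1/4, -1/6] . (a_1, a_2, a_3) = 1/4
  [-1/4, 11/12, -1/6] . (a_1, a_2, a_3) = 1/6
  [-1/2, -1/12, 11/12] . (a_1, a_2, a_3) = 1/6

Solving yields:
  a_1 = 69/97
  a_2 = 331/679
  a_3 = 417/679

Starting state is 3, so the absorption probability is a_3 = 417/679.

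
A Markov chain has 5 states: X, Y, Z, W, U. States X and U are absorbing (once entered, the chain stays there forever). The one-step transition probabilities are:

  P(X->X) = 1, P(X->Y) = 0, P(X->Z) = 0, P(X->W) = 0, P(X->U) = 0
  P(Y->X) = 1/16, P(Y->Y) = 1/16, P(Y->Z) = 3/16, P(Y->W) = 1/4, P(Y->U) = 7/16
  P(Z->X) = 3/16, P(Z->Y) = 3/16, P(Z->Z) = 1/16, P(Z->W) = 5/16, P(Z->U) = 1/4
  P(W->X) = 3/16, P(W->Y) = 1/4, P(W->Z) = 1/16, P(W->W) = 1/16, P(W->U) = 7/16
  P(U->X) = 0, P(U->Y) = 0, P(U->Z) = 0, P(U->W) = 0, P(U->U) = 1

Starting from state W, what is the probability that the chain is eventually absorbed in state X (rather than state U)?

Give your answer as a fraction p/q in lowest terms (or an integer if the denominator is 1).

Answer: 88/317

Derivation:
Let a_i = P(absorbed in X | start in state i).
Boundary conditions: a_X = 1, a_U = 0.
For each transient state i, a_i = sum_j P(i->j) * a_j:
  a_Y = 1/16*a_X + 1/16*a_Y + 3/16*a_Z + 1/4*a_W + 7/16*a_U
  a_Z = 3/16*a_X + 3/16*a_Y + 1/16*a_Z + 5/16*a_W + 1/4*a_U
  a_W = 3/16*a_X + 1/4*a_Y + 1/16*a_Z + 1/16*a_W + 7/16*a_U

Substituting a_X = 1 and a_U = 0, rearrange to (I - Q) a = r where r[i] = P(i -> X):
  [15/16, -3/16, -1/4] . (a_Y, a_Z, a_W) = 1/16
  [-3/16, 15/16, -5/16] . (a_Y, a_Z, a_W) = 3/16
  [-1/4, -1/16, 15/16] . (a_Y, a_Z, a_W) = 3/16

Solving yields:
  a_Y = 592/2853
  a_Z = 953/2853
  a_W = 88/317

Starting state is W, so the absorption probability is a_W = 88/317.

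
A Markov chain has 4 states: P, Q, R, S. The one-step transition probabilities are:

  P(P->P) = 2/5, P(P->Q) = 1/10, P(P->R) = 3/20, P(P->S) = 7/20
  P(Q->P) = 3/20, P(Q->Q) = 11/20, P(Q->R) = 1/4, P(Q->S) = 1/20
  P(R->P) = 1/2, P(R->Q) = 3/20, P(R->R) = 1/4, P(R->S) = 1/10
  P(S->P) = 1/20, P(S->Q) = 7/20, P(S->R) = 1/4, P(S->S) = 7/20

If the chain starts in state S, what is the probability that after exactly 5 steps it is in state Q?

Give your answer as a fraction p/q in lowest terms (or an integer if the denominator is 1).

Computing P^5 by repeated multiplication:
P^1 =
  P: [2/5, 1/10, 3/20, 7/20]
  Q: [3/20, 11/20, 1/4, 1/20]
  R: [1/2, 3/20, 1/4, 1/10]
  S: [1/20, 7/20, 1/4, 7/20]
P^2 =
  P: [107/400, 6/25, 21/100, 113/400]
  Q: [27/100, 149/400, 47/200, 49/400]
  R: [141/400, 41/200, 1/5, 97/400]
  S: [43/200, 143/400, 49/200, 73/400]
P^3 =
  P: [2097/8000, 2313/8000, 893/4000, 451/2000]
  Q: [23/80, 31/100, 223/1000, 359/2000]
  R: [2271/8000, 2103/8000, 859/4000, 477/2000]
  S: [217/800, 51/160, 457/2000, 363/2000]
P^4 =
  P: [43379/160000, 47623/160000, 17903/80000, 4149/20000]
  Q: [11279/40000, 11821/40000, 177/800, 161/800]
  R: [8713/32000, 9237/32000, 17729/80000, 4349/20000]
  S: [22371/80000, 24019/80000, 1783/8000, 789/4000]
P^5 =
  P: [881153/3200000, 950373/3200000, 356621/1600000, 5119/25000]
  Q: [44449/160000, 235489/800000, 88721/400000, 20603/100000]
  R: [876447/3200000, 945083/3200000, 71287/320000, 26/125]
  S: [89021/320000, 472901/1600000, 177629/800000, 20421/100000]

(P^5)[S -> Q] = 472901/1600000

Answer: 472901/1600000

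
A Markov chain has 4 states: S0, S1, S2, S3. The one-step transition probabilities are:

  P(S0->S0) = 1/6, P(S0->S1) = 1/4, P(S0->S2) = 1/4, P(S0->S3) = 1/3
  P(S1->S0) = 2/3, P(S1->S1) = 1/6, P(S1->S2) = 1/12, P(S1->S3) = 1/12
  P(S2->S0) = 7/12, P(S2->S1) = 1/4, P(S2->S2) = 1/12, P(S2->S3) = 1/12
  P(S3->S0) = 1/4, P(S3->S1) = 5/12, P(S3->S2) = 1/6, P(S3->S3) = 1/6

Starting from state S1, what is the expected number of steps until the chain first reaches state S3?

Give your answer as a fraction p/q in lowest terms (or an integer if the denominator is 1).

Answer: 2616/503

Derivation:
Let h_i = expected steps to first reach S3 from state i.
Boundary: h_S3 = 0.
First-step equations for the other states:
  h_S0 = 1 + 1/6*h_S0 + 1/4*h_S1 + 1/4*h_S2 + 1/3*h_S3
  h_S1 = 1 + 2/3*h_S0 + 1/6*h_S1 + 1/12*h_S2 + 1/12*h_S3
  h_S2 = 1 + 7/12*h_S0 + 1/4*h_S1 + 1/12*h_S2 + 1/12*h_S3

Substituting h_S3 = 0 and rearranging gives the linear system (I - Q) h = 1:
  [5/6, -1/4, -1/4] . (h_S0, h_S1, h_S2) = 1
  [-2/3, 5/6, -1/12] . (h_S0, h_S1, h_S2) = 1
  [-7/12, -1/4, 11/12] . (h_S0, h_S1, h_S2) = 1

Solving yields:
  h_S0 = 2184/503
  h_S1 = 2616/503
  h_S2 = 2652/503

Starting state is S1, so the expected hitting time is h_S1 = 2616/503.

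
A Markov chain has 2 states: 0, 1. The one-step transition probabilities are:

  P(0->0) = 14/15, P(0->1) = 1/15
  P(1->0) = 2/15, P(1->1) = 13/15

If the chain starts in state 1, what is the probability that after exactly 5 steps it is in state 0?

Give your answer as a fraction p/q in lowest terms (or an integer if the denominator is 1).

Answer: 4202/9375

Derivation:
Computing P^5 by repeated multiplication:
P^1 =
  0: [14/15, 1/15]
  1: [2/15, 13/15]
P^2 =
  0: [22/25, 3/25]
  1: [6/25, 19/25]
P^3 =
  0: [314/375, 61/375]
  1: [122/375, 253/375]
P^4 =
  0: [502/625, 123/625]
  1: [246/625, 379/625]
P^5 =
  0: [7274/9375, 2101/9375]
  1: [4202/9375, 5173/9375]

(P^5)[1 -> 0] = 4202/9375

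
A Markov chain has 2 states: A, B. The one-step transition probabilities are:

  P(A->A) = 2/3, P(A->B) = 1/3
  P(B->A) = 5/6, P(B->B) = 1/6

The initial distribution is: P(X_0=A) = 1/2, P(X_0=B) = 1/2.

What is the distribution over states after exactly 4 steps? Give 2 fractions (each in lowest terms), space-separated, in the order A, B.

Answer: 617/864 247/864

Derivation:
Propagating the distribution step by step (d_{t+1} = d_t * P):
d_0 = (A=1/2, B=1/2)
  d_1[A] = 1/2*2/3 + 1/2*5/6 = 3/4
  d_1[B] = 1/2*1/3 + 1/2*1/6 = 1/4
d_1 = (A=3/4, B=1/4)
  d_2[A] = 3/4*2/3 + 1/4*5/6 = 17/24
  d_2[B] = 3/4*1/3 + 1/4*1/6 = 7/24
d_2 = (A=17/24, B=7/24)
  d_3[A] = 17/24*2/3 + 7/24*5/6 = 103/144
  d_3[B] = 17/24*1/3 + 7/24*1/6 = 41/144
d_3 = (A=103/144, B=41/144)
  d_4[A] = 103/144*2/3 + 41/144*5/6 = 617/864
  d_4[B] = 103/144*1/3 + 41/144*1/6 = 247/864
d_4 = (A=617/864, B=247/864)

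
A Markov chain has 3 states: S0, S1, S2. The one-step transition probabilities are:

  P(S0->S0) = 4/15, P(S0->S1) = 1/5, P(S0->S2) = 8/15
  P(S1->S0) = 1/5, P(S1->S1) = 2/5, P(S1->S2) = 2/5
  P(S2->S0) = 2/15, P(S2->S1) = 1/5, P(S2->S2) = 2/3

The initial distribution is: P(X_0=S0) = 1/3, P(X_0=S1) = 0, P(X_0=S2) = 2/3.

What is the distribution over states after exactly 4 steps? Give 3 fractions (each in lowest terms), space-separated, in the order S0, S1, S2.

Answer: 5249/30375 156/625 87722/151875

Derivation:
Propagating the distribution step by step (d_{t+1} = d_t * P):
d_0 = (S0=1/3, S1=0, S2=2/3)
  d_1[S0] = 1/3*4/15 + 0*1/5 + 2/3*2/15 = 8/45
  d_1[S1] = 1/3*1/5 + 0*2/5 + 2/3*1/5 = 1/5
  d_1[S2] = 1/3*8/15 + 0*2/5 + 2/3*2/3 = 28/45
d_1 = (S0=8/45, S1=1/5, S2=28/45)
  d_2[S0] = 8/45*4/15 + 1/5*1/5 + 28/45*2/15 = 23/135
  d_2[S1] = 8/45*1/5 + 1/5*2/5 + 28/45*1/5 = 6/25
  d_2[S2] = 8/45*8/15 + 1/5*2/5 + 28/45*2/3 = 398/675
d_2 = (S0=23/135, S1=6/25, S2=398/675)
  d_3[S0] = 23/135*4/15 + 6/25*1/5 + 398/675*2/15 = 1742/10125
  d_3[S1] = 23/135*1/5 + 6/25*2/5 + 398/675*1/5 = 31/125
  d_3[S2] = 23/135*8/15 + 6/25*2/5 + 398/675*2/3 = 5872/10125
d_3 = (S0=1742/10125, S1=31/125, S2=5872/10125)
  d_4[S0] = 1742/10125*4/15 + 31/125*1/5 + 5872/10125*2/15 = 5249/30375
  d_4[S1] = 1742/10125*1/5 + 31/125*2/5 + 5872/10125*1/5 = 156/625
  d_4[S2] = 1742/10125*8/15 + 31/125*2/5 + 5872/10125*2/3 = 87722/151875
d_4 = (S0=5249/30375, S1=156/625, S2=87722/151875)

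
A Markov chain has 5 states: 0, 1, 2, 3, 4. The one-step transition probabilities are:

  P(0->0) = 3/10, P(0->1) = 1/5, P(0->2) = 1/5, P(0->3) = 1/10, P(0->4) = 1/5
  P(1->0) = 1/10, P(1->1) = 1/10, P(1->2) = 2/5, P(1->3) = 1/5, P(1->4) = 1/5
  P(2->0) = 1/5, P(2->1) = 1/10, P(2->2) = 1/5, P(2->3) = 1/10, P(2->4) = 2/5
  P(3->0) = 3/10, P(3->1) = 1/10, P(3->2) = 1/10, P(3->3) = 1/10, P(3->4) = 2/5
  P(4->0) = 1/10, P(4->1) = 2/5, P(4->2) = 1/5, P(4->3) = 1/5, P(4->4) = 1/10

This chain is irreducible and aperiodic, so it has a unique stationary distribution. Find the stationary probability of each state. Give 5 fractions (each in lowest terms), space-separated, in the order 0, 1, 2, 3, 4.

The stationary distribution satisfies pi = pi * P, i.e.:
  pi_0 = 3/10*pi_0 + 1/10*pi_1 + 1/5*pi_2 + 3/10*pi_3 + 1/10*pi_4
  pi_1 = 1/5*pi_0 + 1/10*pi_1 + 1/10*pi_2 + 1/10*pi_3 + 2/5*pi_4
  pi_2 = 1/5*pi_0 + 2/5*pi_1 + 1/5*pi_2 + 1/10*pi_3 + 1/5*pi_4
  pi_3 = 1/10*pi_0 + 1/5*pi_1 + 1/10*pi_2 + 1/10*pi_3 + 1/5*pi_4
  pi_4 = 1/5*pi_0 + 1/5*pi_1 + 2/5*pi_2 + 2/5*pi_3 + 1/10*pi_4
with normalization: pi_0 + pi_1 + pi_2 + pi_3 + pi_4 = 1.

Using the first 4 balance equations plus normalization, the linear system A*pi = b is:
  [-7/10, 1/10, 1/5, 3/10, 1/10] . pi = 0
  [1/5, -9/10, 1/10, 1/10, 2/5] . pi = 0
  [1/5, 2/5, -4/5, 1/10, 1/5] . pi = 0
  [1/10, 1/5, 1/10, -9/10, 1/5] . pi = 0
  [1, 1, 1, 1, 1] . pi = 1

Solving yields:
  pi_0 = 763/4035
  pi_1 = 781/4035
  pi_2 = 181/807
  pi_3 = 194/1345
  pi_4 = 1004/4035

Verification (pi * P):
  763/4035*3/10 + 781/4035*1/10 + 181/807*1/5 + 194/1345*3/10 + 1004/4035*1/10 = 763/4035 = pi_0  (ok)
  763/4035*1/5 + 781/4035*1/10 + 181/807*1/10 + 194/1345*1/10 + 1004/4035*2/5 = 781/4035 = pi_1  (ok)
  763/4035*1/5 + 781/4035*2/5 + 181/807*1/5 + 194/1345*1/10 + 1004/4035*1/5 = 181/807 = pi_2  (ok)
  763/4035*1/10 + 781/4035*1/5 + 181/807*1/10 + 194/1345*1/10 + 1004/4035*1/5 = 194/1345 = pi_3  (ok)
  763/4035*1/5 + 781/4035*1/5 + 181/807*2/5 + 194/1345*2/5 + 1004/4035*1/10 = 1004/4035 = pi_4  (ok)

Answer: 763/4035 781/4035 181/807 194/1345 1004/4035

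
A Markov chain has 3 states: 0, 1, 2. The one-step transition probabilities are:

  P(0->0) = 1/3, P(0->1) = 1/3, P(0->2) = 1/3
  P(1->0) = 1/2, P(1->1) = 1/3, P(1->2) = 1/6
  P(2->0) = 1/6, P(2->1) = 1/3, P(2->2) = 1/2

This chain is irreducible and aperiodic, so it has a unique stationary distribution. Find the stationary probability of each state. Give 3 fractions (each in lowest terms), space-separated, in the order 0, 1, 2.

Answer: 1/3 1/3 1/3

Derivation:
The stationary distribution satisfies pi = pi * P, i.e.:
  pi_0 = 1/3*pi_0 + 1/2*pi_1 + 1/6*pi_2
  pi_1 = 1/3*pi_0 + 1/3*pi_1 + 1/3*pi_2
  pi_2 = 1/3*pi_0 + 1/6*pi_1 + 1/2*pi_2
with normalization: pi_0 + pi_1 + pi_2 = 1.

Using the first 2 balance equations plus normalization, the linear system A*pi = b is:
  [-2/3, 1/2, 1/6] . pi = 0
  [1/3, -2/3, 1/3] . pi = 0
  [1, 1, 1] . pi = 1

Solving yields:
  pi_0 = 1/3
  pi_1 = 1/3
  pi_2 = 1/3

Verification (pi * P):
  1/3*1/3 + 1/3*1/2 + 1/3*1/6 = 1/3 = pi_0  (ok)
  1/3*1/3 + 1/3*1/3 + 1/3*1/3 = 1/3 = pi_1  (ok)
  1/3*1/3 + 1/3*1/6 + 1/3*1/2 = 1/3 = pi_2  (ok)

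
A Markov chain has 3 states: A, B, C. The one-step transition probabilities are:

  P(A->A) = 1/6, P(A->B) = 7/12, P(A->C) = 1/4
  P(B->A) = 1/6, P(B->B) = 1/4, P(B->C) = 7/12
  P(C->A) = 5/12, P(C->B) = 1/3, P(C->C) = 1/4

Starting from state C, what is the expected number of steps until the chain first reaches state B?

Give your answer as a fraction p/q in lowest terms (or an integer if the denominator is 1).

Let h_i = expected steps to first reach B from state i.
Boundary: h_B = 0.
First-step equations for the other states:
  h_A = 1 + 1/6*h_A + 7/12*h_B + 1/4*h_C
  h_C = 1 + 5/12*h_A + 1/3*h_B + 1/4*h_C

Substituting h_B = 0 and rearranging gives the linear system (I - Q) h = 1:
  [5/6, -1/4] . (h_A, h_C) = 1
  [-5/12, 3/4] . (h_A, h_C) = 1

Solving yields:
  h_A = 48/25
  h_C = 12/5

Starting state is C, so the expected hitting time is h_C = 12/5.

Answer: 12/5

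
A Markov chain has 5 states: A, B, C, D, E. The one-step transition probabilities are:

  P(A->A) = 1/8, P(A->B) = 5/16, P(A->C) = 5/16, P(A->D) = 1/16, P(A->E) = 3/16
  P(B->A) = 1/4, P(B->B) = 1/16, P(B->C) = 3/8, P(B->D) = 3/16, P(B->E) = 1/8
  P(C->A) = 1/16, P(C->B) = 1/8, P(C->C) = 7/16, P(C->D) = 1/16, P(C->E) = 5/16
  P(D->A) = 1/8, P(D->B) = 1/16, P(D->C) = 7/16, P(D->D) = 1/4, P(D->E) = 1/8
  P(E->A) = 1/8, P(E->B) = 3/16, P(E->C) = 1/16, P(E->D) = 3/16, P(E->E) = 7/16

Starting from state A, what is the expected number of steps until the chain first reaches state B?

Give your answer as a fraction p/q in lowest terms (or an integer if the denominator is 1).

Answer: 18464/3533

Derivation:
Let h_i = expected steps to first reach B from state i.
Boundary: h_B = 0.
First-step equations for the other states:
  h_A = 1 + 1/8*h_A + 5/16*h_B + 5/16*h_C + 1/16*h_D + 3/16*h_E
  h_C = 1 + 1/16*h_A + 1/8*h_B + 7/16*h_C + 1/16*h_D + 5/16*h_E
  h_D = 1 + 1/8*h_A + 1/16*h_B + 7/16*h_C + 1/4*h_D + 1/8*h_E
  h_E = 1 + 1/8*h_A + 3/16*h_B + 1/16*h_C + 3/16*h_D + 7/16*h_E

Substituting h_B = 0 and rearranging gives the linear system (I - Q) h = 1:
  [7/8, -5/16, -1/16, -3/16] . (h_A, h_C, h_D, h_E) = 1
  [-1/16, 9/16, -1/16, -5/16] . (h_A, h_C, h_D, h_E) = 1
  [-1/8, -7/16, 3/4, -1/8] . (h_A, h_C, h_D, h_E) = 1
  [-1/8, -1/16, -3/16, 9/16] . (h_A, h_C, h_D, h_E) = 1

Solving yields:
  h_A = 18464/3533
  h_C = 22800/3533
  h_D = 24608/3533
  h_E = 21120/3533

Starting state is A, so the expected hitting time is h_A = 18464/3533.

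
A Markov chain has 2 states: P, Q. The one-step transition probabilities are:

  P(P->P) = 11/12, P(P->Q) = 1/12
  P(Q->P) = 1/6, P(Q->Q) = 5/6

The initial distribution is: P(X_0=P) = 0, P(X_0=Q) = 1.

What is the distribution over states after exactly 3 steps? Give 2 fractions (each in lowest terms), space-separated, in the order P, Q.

Answer: 37/96 59/96

Derivation:
Propagating the distribution step by step (d_{t+1} = d_t * P):
d_0 = (P=0, Q=1)
  d_1[P] = 0*11/12 + 1*1/6 = 1/6
  d_1[Q] = 0*1/12 + 1*5/6 = 5/6
d_1 = (P=1/6, Q=5/6)
  d_2[P] = 1/6*11/12 + 5/6*1/6 = 7/24
  d_2[Q] = 1/6*1/12 + 5/6*5/6 = 17/24
d_2 = (P=7/24, Q=17/24)
  d_3[P] = 7/24*11/12 + 17/24*1/6 = 37/96
  d_3[Q] = 7/24*1/12 + 17/24*5/6 = 59/96
d_3 = (P=37/96, Q=59/96)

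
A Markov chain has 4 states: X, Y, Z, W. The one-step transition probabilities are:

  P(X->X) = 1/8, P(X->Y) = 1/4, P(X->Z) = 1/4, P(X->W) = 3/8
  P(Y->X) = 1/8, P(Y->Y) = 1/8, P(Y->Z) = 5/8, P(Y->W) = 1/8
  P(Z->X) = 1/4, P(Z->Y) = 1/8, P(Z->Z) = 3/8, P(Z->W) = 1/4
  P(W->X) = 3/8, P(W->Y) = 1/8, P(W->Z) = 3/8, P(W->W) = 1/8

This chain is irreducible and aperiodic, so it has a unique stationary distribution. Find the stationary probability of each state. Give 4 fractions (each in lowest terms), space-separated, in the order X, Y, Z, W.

Answer: 3/13 2/13 5/13 3/13

Derivation:
The stationary distribution satisfies pi = pi * P, i.e.:
  pi_X = 1/8*pi_X + 1/8*pi_Y + 1/4*pi_Z + 3/8*pi_W
  pi_Y = 1/4*pi_X + 1/8*pi_Y + 1/8*pi_Z + 1/8*pi_W
  pi_Z = 1/4*pi_X + 5/8*pi_Y + 3/8*pi_Z + 3/8*pi_W
  pi_W = 3/8*pi_X + 1/8*pi_Y + 1/4*pi_Z + 1/8*pi_W
with normalization: pi_X + pi_Y + pi_Z + pi_W = 1.

Using the first 3 balance equations plus normalization, the linear system A*pi = b is:
  [-7/8, 1/8, 1/4, 3/8] . pi = 0
  [1/4, -7/8, 1/8, 1/8] . pi = 0
  [1/4, 5/8, -5/8, 3/8] . pi = 0
  [1, 1, 1, 1] . pi = 1

Solving yields:
  pi_X = 3/13
  pi_Y = 2/13
  pi_Z = 5/13
  pi_W = 3/13

Verification (pi * P):
  3/13*1/8 + 2/13*1/8 + 5/13*1/4 + 3/13*3/8 = 3/13 = pi_X  (ok)
  3/13*1/4 + 2/13*1/8 + 5/13*1/8 + 3/13*1/8 = 2/13 = pi_Y  (ok)
  3/13*1/4 + 2/13*5/8 + 5/13*3/8 + 3/13*3/8 = 5/13 = pi_Z  (ok)
  3/13*3/8 + 2/13*1/8 + 5/13*1/4 + 3/13*1/8 = 3/13 = pi_W  (ok)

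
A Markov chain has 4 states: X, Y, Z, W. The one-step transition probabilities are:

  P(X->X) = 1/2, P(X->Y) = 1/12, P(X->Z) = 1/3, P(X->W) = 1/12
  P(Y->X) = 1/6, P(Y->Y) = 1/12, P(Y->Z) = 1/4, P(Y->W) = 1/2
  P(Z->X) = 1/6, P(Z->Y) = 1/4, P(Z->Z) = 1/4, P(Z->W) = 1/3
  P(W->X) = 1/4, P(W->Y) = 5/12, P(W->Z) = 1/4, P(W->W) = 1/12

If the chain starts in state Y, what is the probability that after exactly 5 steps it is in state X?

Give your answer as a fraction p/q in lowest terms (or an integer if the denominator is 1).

Answer: 34691/124416

Derivation:
Computing P^5 by repeated multiplication:
P^1 =
  X: [1/2, 1/12, 1/3, 1/12]
  Y: [1/6, 1/12, 1/4, 1/2]
  Z: [1/6, 1/4, 1/4, 1/3]
  W: [1/4, 5/12, 1/4, 1/12]
P^2 =
  X: [49/144, 1/6, 7/24, 29/144]
  Y: [19/72, 7/24, 19/72, 13/72]
  Z: [1/4, 17/72, 19/72, 1/4]
  W: [37/144, 11/72, 13/48, 23/72]
P^3 =
  X: [19/64, 43/216, 481/1728, 65/288]
  Y: [233/864, 3/16, 235/864, 13/48]
  Z: [13/48, 91/432, 13/48, 107/432]
  W: [241/864, 203/864, 469/1728, 371/1728]
P^4 =
  X: [983/3456, 2125/10368, 211/768, 4891/20736]
  Y: [1447/5184, 1135/5184, 2825/10368, 793/3456]
  Z: [1439/5184, 547/2592, 157/576, 619/2592]
  W: [5755/20736, 2075/10368, 2833/10368, 5165/20736]
P^5 =
  X: [69955/248832, 25847/124416, 11351/41472, 59077/248832]
  Y: [34691/124416, 12767/62208, 16999/62208, 30193/124416]
  Z: [8681/31104, 6481/31104, 16991/62208, 14893/62208]
  W: [23219/82944, 2197/10368, 67963/248832, 14621/62208]

(P^5)[Y -> X] = 34691/124416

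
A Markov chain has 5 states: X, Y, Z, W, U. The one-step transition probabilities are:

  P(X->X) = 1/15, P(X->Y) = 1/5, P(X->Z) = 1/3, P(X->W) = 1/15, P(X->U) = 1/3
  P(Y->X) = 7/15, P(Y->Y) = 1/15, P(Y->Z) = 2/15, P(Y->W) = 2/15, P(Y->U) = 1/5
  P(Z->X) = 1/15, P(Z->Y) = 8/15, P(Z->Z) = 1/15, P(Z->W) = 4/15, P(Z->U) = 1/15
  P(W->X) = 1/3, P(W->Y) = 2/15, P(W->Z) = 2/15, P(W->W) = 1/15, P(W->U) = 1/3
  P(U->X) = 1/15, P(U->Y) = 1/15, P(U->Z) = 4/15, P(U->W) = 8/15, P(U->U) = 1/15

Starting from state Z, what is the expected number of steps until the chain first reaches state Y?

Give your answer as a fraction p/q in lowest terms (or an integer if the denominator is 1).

Let h_i = expected steps to first reach Y from state i.
Boundary: h_Y = 0.
First-step equations for the other states:
  h_X = 1 + 1/15*h_X + 1/5*h_Y + 1/3*h_Z + 1/15*h_W + 1/3*h_U
  h_Z = 1 + 1/15*h_X + 8/15*h_Y + 1/15*h_Z + 4/15*h_W + 1/15*h_U
  h_W = 1 + 1/3*h_X + 2/15*h_Y + 2/15*h_Z + 1/15*h_W + 1/3*h_U
  h_U = 1 + 1/15*h_X + 1/15*h_Y + 4/15*h_Z + 8/15*h_W + 1/15*h_U

Substituting h_Y = 0 and rearranging gives the linear system (I - Q) h = 1:
  [14/15, -1/3, -1/15, -1/3] . (h_X, h_Z, h_W, h_U) = 1
  [-1/15, 14/15, -4/15, -1/15] . (h_X, h_Z, h_W, h_U) = 1
  [-1/3, -2/15, 14/15, -1/3] . (h_X, h_Z, h_W, h_U) = 1
  [-1/15, -4/15, -8/15, 14/15] . (h_X, h_Z, h_W, h_U) = 1

Solving yields:
  h_X = 2721/625
  h_Z = 1963/625
  h_W = 3054/625
  h_U = 634/125

Starting state is Z, so the expected hitting time is h_Z = 1963/625.

Answer: 1963/625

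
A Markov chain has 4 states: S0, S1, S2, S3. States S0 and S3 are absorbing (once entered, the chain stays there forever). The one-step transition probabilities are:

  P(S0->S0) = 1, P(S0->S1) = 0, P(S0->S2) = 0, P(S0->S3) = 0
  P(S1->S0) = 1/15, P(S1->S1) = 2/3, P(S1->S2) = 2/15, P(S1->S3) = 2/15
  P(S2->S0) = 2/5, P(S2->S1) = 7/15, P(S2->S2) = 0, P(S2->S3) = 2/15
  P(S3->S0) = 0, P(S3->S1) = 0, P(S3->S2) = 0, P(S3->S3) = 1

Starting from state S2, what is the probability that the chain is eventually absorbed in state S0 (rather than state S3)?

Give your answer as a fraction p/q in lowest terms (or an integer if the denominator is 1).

Let a_i = P(absorbed in S0 | start in state i).
Boundary conditions: a_S0 = 1, a_S3 = 0.
For each transient state i, a_i = sum_j P(i->j) * a_j:
  a_S1 = 1/15*a_S0 + 2/3*a_S1 + 2/15*a_S2 + 2/15*a_S3
  a_S2 = 2/5*a_S0 + 7/15*a_S1 + 0*a_S2 + 2/15*a_S3

Substituting a_S0 = 1 and a_S3 = 0, rearrange to (I - Q) a = r where r[i] = P(i -> S0):
  [1/3, -2/15] . (a_S1, a_S2) = 1/15
  [-7/15, 1] . (a_S1, a_S2) = 2/5

Solving yields:
  a_S1 = 27/61
  a_S2 = 37/61

Starting state is S2, so the absorption probability is a_S2 = 37/61.

Answer: 37/61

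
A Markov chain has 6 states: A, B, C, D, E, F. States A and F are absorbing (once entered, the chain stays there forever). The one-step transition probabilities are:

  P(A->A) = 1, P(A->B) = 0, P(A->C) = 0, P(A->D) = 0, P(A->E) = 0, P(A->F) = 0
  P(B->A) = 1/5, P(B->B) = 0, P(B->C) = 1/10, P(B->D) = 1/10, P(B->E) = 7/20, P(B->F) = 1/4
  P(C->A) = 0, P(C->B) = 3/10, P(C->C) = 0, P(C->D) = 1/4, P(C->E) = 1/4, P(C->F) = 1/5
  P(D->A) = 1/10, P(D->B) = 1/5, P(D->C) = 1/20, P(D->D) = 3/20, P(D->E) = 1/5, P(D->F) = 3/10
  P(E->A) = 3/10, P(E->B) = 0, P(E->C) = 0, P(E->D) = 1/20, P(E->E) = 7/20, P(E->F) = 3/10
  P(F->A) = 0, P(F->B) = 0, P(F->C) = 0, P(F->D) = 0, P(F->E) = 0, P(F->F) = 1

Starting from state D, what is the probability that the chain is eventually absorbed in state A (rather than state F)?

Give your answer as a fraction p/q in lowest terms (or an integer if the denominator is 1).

Answer: 14162/39699

Derivation:
Let a_i = P(absorbed in A | start in state i).
Boundary conditions: a_A = 1, a_F = 0.
For each transient state i, a_i = sum_j P(i->j) * a_j:
  a_B = 1/5*a_A + 0*a_B + 1/10*a_C + 1/10*a_D + 7/20*a_E + 1/4*a_F
  a_C = 0*a_A + 3/10*a_B + 0*a_C + 1/4*a_D + 1/4*a_E + 1/5*a_F
  a_D = 1/10*a_A + 1/5*a_B + 1/20*a_C + 3/20*a_D + 1/5*a_E + 3/10*a_F
  a_E = 3/10*a_A + 0*a_B + 0*a_C + 1/20*a_D + 7/20*a_E + 3/10*a_F

Substituting a_A = 1 and a_F = 0, rearrange to (I - Q) a = r where r[i] = P(i -> A):
  [1, -1/10, -1/10, -7/20] . (a_B, a_C, a_D, a_E) = 1/5
  [-3/10, 1, -1/4, -1/4] . (a_B, a_C, a_D, a_E) = 0
  [-1/5, -1/20, 17/20, -1/5] . (a_B, a_C, a_D, a_E) = 1/10
  [0, 0, -1/20, 13/20] . (a_B, a_C, a_D, a_E) = 3/10

Solving yields:
  a_B = 17515/39699
  a_C = 13648/39699
  a_D = 14162/39699
  a_E = 19412/39699

Starting state is D, so the absorption probability is a_D = 14162/39699.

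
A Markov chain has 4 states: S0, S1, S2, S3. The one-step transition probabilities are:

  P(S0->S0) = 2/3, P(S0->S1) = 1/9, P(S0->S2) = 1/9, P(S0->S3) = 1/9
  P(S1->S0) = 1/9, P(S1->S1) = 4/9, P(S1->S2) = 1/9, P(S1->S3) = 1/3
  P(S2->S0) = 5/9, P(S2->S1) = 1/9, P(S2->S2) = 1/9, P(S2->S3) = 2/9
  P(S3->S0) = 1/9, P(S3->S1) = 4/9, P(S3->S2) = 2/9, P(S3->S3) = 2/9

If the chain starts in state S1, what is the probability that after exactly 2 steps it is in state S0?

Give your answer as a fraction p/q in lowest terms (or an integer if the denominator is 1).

Answer: 2/9

Derivation:
Computing P^2 by repeated multiplication:
P^1 =
  S0: [2/3, 1/9, 1/9, 1/9]
  S1: [1/9, 4/9, 1/9, 1/3]
  S2: [5/9, 1/9, 1/9, 2/9]
  S3: [1/9, 4/9, 2/9, 2/9]
P^2 =
  S0: [43/81, 5/27, 10/81, 13/81]
  S1: [2/9, 10/27, 4/27, 7/27]
  S2: [38/81, 2/9, 11/81, 14/81]
  S3: [22/81, 1/3, 11/81, 7/27]

(P^2)[S1 -> S0] = 2/9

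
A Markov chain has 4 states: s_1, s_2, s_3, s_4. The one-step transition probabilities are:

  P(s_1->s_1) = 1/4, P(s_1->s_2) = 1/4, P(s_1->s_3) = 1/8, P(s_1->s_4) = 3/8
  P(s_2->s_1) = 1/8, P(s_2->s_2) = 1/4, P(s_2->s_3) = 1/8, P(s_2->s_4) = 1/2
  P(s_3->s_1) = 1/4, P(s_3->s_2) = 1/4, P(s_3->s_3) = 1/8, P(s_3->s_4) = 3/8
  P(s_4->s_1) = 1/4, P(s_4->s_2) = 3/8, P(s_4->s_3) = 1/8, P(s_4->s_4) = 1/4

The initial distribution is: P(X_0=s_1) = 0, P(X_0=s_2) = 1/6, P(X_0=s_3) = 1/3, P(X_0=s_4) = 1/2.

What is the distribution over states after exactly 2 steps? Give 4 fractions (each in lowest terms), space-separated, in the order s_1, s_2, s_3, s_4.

Answer: 27/128 7/24 1/8 143/384

Derivation:
Propagating the distribution step by step (d_{t+1} = d_t * P):
d_0 = (s_1=0, s_2=1/6, s_3=1/3, s_4=1/2)
  d_1[s_1] = 0*1/4 + 1/6*1/8 + 1/3*1/4 + 1/2*1/4 = 11/48
  d_1[s_2] = 0*1/4 + 1/6*1/4 + 1/3*1/4 + 1/2*3/8 = 5/16
  d_1[s_3] = 0*1/8 + 1/6*1/8 + 1/3*1/8 + 1/2*1/8 = 1/8
  d_1[s_4] = 0*3/8 + 1/6*1/2 + 1/3*3/8 + 1/2*1/4 = 1/3
d_1 = (s_1=11/48, s_2=5/16, s_3=1/8, s_4=1/3)
  d_2[s_1] = 11/48*1/4 + 5/16*1/8 + 1/8*1/4 + 1/3*1/4 = 27/128
  d_2[s_2] = 11/48*1/4 + 5/16*1/4 + 1/8*1/4 + 1/3*3/8 = 7/24
  d_2[s_3] = 11/48*1/8 + 5/16*1/8 + 1/8*1/8 + 1/3*1/8 = 1/8
  d_2[s_4] = 11/48*3/8 + 5/16*1/2 + 1/8*3/8 + 1/3*1/4 = 143/384
d_2 = (s_1=27/128, s_2=7/24, s_3=1/8, s_4=143/384)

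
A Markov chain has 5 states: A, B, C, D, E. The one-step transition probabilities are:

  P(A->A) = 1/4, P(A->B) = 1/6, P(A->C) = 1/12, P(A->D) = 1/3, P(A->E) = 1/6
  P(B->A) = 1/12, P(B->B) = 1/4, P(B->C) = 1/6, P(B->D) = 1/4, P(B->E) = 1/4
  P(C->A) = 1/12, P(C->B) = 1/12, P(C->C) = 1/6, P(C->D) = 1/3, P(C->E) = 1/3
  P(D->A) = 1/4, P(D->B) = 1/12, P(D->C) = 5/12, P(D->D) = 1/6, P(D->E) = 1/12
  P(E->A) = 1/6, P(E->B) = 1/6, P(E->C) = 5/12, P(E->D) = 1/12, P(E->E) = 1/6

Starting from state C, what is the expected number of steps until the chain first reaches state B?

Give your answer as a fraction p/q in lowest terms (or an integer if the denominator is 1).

Let h_i = expected steps to first reach B from state i.
Boundary: h_B = 0.
First-step equations for the other states:
  h_A = 1 + 1/4*h_A + 1/6*h_B + 1/12*h_C + 1/3*h_D + 1/6*h_E
  h_C = 1 + 1/12*h_A + 1/12*h_B + 1/6*h_C + 1/3*h_D + 1/3*h_E
  h_D = 1 + 1/4*h_A + 1/12*h_B + 5/12*h_C + 1/6*h_D + 1/12*h_E
  h_E = 1 + 1/6*h_A + 1/6*h_B + 5/12*h_C + 1/12*h_D + 1/6*h_E

Substituting h_B = 0 and rearranging gives the linear system (I - Q) h = 1:
  [3/4, -1/12, -1/3, -1/6] . (h_A, h_C, h_D, h_E) = 1
  [-1/12, 5/6, -1/3, -1/3] . (h_A, h_C, h_D, h_E) = 1
  [-1/4, -5/12, 5/6, -1/12] . (h_A, h_C, h_D, h_E) = 1
  [-1/6, -5/12, -1/12, 5/6] . (h_A, h_C, h_D, h_E) = 1

Solving yields:
  h_A = 6908/867
  h_C = 7544/867
  h_D = 7580/867
  h_E = 6952/867

Starting state is C, so the expected hitting time is h_C = 7544/867.

Answer: 7544/867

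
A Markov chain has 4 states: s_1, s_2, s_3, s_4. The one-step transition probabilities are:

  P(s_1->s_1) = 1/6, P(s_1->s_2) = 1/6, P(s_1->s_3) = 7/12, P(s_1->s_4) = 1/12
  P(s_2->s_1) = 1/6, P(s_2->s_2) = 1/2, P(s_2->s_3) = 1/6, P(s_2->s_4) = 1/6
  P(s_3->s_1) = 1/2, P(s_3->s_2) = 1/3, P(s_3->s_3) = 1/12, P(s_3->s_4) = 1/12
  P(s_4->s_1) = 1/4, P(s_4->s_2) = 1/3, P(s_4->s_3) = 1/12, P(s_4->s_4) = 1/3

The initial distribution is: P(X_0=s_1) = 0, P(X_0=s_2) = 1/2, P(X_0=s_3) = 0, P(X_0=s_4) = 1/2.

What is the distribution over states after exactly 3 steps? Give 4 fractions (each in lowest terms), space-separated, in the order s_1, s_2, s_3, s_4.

Answer: 221/864 77/216 395/1728 275/1728

Derivation:
Propagating the distribution step by step (d_{t+1} = d_t * P):
d_0 = (s_1=0, s_2=1/2, s_3=0, s_4=1/2)
  d_1[s_1] = 0*1/6 + 1/2*1/6 + 0*1/2 + 1/2*1/4 = 5/24
  d_1[s_2] = 0*1/6 + 1/2*1/2 + 0*1/3 + 1/2*1/3 = 5/12
  d_1[s_3] = 0*7/12 + 1/2*1/6 + 0*1/12 + 1/2*1/12 = 1/8
  d_1[s_4] = 0*1/12 + 1/2*1/6 + 0*1/12 + 1/2*1/3 = 1/4
d_1 = (s_1=5/24, s_2=5/12, s_3=1/8, s_4=1/4)
  d_2[s_1] = 5/24*1/6 + 5/12*1/6 + 1/8*1/2 + 1/4*1/4 = 11/48
  d_2[s_2] = 5/24*1/6 + 5/12*1/2 + 1/8*1/3 + 1/4*1/3 = 53/144
  d_2[s_3] = 5/24*7/12 + 5/12*1/6 + 1/8*1/12 + 1/4*1/12 = 2/9
  d_2[s_4] = 5/24*1/12 + 5/12*1/6 + 1/8*1/12 + 1/4*1/3 = 13/72
d_2 = (s_1=11/48, s_2=53/144, s_3=2/9, s_4=13/72)
  d_3[s_1] = 11/48*1/6 + 53/144*1/6 + 2/9*1/2 + 13/72*1/4 = 221/864
  d_3[s_2] = 11/48*1/6 + 53/144*1/2 + 2/9*1/3 + 13/72*1/3 = 77/216
  d_3[s_3] = 11/48*7/12 + 53/144*1/6 + 2/9*1/12 + 13/72*1/12 = 395/1728
  d_3[s_4] = 11/48*1/12 + 53/144*1/6 + 2/9*1/12 + 13/72*1/3 = 275/1728
d_3 = (s_1=221/864, s_2=77/216, s_3=395/1728, s_4=275/1728)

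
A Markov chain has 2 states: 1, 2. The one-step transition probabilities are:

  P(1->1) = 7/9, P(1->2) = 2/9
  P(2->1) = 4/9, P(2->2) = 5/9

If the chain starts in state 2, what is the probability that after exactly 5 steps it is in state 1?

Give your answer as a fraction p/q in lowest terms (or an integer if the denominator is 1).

Answer: 484/729

Derivation:
Computing P^5 by repeated multiplication:
P^1 =
  1: [7/9, 2/9]
  2: [4/9, 5/9]
P^2 =
  1: [19/27, 8/27]
  2: [16/27, 11/27]
P^3 =
  1: [55/81, 26/81]
  2: [52/81, 29/81]
P^4 =
  1: [163/243, 80/243]
  2: [160/243, 83/243]
P^5 =
  1: [487/729, 242/729]
  2: [484/729, 245/729]

(P^5)[2 -> 1] = 484/729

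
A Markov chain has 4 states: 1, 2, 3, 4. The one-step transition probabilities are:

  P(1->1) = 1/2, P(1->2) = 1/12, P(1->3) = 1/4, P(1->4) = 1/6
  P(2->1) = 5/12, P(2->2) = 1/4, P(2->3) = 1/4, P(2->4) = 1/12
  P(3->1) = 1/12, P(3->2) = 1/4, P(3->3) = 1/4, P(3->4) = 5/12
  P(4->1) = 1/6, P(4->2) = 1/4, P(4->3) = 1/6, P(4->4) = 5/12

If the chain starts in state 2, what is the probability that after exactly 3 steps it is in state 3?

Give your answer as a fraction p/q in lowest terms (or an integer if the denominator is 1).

Computing P^3 by repeated multiplication:
P^1 =
  1: [1/2, 1/12, 1/4, 1/6]
  2: [5/12, 1/4, 1/4, 1/12]
  3: [1/12, 1/4, 1/4, 5/12]
  4: [1/6, 1/4, 1/6, 5/12]
P^2 =
  1: [1/3, 1/6, 17/72, 19/72]
  2: [25/72, 13/72, 35/144, 11/48]
  3: [17/72, 17/72, 31/144, 5/16]
  4: [13/48, 2/9, 31/144, 7/24]
P^3 =
  1: [259/864, 7/36, 197/864, 5/18]
  2: [59/192, 83/432, 133/576, 233/864]
  3: [55/192, 91/432, 43/192, 241/864]
  4: [509/1728, 59/288, 65/288, 475/1728]

(P^3)[2 -> 3] = 133/576

Answer: 133/576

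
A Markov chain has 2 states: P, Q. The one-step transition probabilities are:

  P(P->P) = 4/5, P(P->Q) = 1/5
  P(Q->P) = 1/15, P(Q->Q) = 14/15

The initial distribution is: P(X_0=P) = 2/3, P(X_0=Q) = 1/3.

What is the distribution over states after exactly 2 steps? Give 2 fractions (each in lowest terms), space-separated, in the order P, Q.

Propagating the distribution step by step (d_{t+1} = d_t * P):
d_0 = (P=2/3, Q=1/3)
  d_1[P] = 2/3*4/5 + 1/3*1/15 = 5/9
  d_1[Q] = 2/3*1/5 + 1/3*14/15 = 4/9
d_1 = (P=5/9, Q=4/9)
  d_2[P] = 5/9*4/5 + 4/9*1/15 = 64/135
  d_2[Q] = 5/9*1/5 + 4/9*14/15 = 71/135
d_2 = (P=64/135, Q=71/135)

Answer: 64/135 71/135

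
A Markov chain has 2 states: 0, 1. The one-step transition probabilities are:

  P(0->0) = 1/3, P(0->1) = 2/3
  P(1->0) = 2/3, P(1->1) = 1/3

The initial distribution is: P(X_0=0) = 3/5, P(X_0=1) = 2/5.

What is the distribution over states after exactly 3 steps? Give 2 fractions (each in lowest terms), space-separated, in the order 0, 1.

Answer: 67/135 68/135

Derivation:
Propagating the distribution step by step (d_{t+1} = d_t * P):
d_0 = (0=3/5, 1=2/5)
  d_1[0] = 3/5*1/3 + 2/5*2/3 = 7/15
  d_1[1] = 3/5*2/3 + 2/5*1/3 = 8/15
d_1 = (0=7/15, 1=8/15)
  d_2[0] = 7/15*1/3 + 8/15*2/3 = 23/45
  d_2[1] = 7/15*2/3 + 8/15*1/3 = 22/45
d_2 = (0=23/45, 1=22/45)
  d_3[0] = 23/45*1/3 + 22/45*2/3 = 67/135
  d_3[1] = 23/45*2/3 + 22/45*1/3 = 68/135
d_3 = (0=67/135, 1=68/135)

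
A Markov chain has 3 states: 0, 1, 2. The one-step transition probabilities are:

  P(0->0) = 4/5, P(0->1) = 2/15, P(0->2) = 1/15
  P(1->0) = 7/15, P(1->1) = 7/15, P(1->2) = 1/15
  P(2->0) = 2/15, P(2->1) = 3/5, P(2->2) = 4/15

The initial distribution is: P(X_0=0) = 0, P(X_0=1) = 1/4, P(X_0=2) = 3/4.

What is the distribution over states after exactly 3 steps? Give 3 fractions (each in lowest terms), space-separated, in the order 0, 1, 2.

Answer: 527/900 733/2250 133/1500

Derivation:
Propagating the distribution step by step (d_{t+1} = d_t * P):
d_0 = (0=0, 1=1/4, 2=3/4)
  d_1[0] = 0*4/5 + 1/4*7/15 + 3/4*2/15 = 13/60
  d_1[1] = 0*2/15 + 1/4*7/15 + 3/4*3/5 = 17/30
  d_1[2] = 0*1/15 + 1/4*1/15 + 3/4*4/15 = 13/60
d_1 = (0=13/60, 1=17/30, 2=13/60)
  d_2[0] = 13/60*4/5 + 17/30*7/15 + 13/60*2/15 = 7/15
  d_2[1] = 13/60*2/15 + 17/30*7/15 + 13/60*3/5 = 127/300
  d_2[2] = 13/60*1/15 + 17/30*1/15 + 13/60*4/15 = 11/100
d_2 = (0=7/15, 1=127/300, 2=11/100)
  d_3[0] = 7/15*4/5 + 127/300*7/15 + 11/100*2/15 = 527/900
  d_3[1] = 7/15*2/15 + 127/300*7/15 + 11/100*3/5 = 733/2250
  d_3[2] = 7/15*1/15 + 127/300*1/15 + 11/100*4/15 = 133/1500
d_3 = (0=527/900, 1=733/2250, 2=133/1500)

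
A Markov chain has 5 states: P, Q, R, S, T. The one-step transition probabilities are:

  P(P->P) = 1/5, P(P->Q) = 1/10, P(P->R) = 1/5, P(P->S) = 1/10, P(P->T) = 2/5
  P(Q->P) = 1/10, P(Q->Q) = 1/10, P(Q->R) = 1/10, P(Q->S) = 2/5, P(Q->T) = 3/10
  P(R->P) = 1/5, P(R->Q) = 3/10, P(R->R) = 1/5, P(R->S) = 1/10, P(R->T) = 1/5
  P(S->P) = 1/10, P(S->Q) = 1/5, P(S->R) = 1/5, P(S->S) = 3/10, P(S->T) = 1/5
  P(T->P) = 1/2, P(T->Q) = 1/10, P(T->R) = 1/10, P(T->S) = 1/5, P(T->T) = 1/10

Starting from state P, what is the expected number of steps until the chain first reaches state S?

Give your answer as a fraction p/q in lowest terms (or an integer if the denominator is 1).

Answer: 815/136

Derivation:
Let h_i = expected steps to first reach S from state i.
Boundary: h_S = 0.
First-step equations for the other states:
  h_P = 1 + 1/5*h_P + 1/10*h_Q + 1/5*h_R + 1/10*h_S + 2/5*h_T
  h_Q = 1 + 1/10*h_P + 1/10*h_Q + 1/10*h_R + 2/5*h_S + 3/10*h_T
  h_R = 1 + 1/5*h_P + 3/10*h_Q + 1/5*h_R + 1/10*h_S + 1/5*h_T
  h_T = 1 + 1/2*h_P + 1/10*h_Q + 1/10*h_R + 1/5*h_S + 1/10*h_T

Substituting h_S = 0 and rearranging gives the linear system (I - Q) h = 1:
  [4/5, -1/10, -1/5, -2/5] . (h_P, h_Q, h_R, h_T) = 1
  [-1/10, 9/10, -1/10, -3/10] . (h_P, h_Q, h_R, h_T) = 1
  [-1/5, -3/10, 4/5, -1/5] . (h_P, h_Q, h_R, h_T) = 1
  [-1/2, -1/10, -1/10, 9/10] . (h_P, h_Q, h_R, h_T) = 1

Solving yields:
  h_P = 815/136
  h_Q = 145/34
  h_R = 195/34
  h_T = 755/136

Starting state is P, so the expected hitting time is h_P = 815/136.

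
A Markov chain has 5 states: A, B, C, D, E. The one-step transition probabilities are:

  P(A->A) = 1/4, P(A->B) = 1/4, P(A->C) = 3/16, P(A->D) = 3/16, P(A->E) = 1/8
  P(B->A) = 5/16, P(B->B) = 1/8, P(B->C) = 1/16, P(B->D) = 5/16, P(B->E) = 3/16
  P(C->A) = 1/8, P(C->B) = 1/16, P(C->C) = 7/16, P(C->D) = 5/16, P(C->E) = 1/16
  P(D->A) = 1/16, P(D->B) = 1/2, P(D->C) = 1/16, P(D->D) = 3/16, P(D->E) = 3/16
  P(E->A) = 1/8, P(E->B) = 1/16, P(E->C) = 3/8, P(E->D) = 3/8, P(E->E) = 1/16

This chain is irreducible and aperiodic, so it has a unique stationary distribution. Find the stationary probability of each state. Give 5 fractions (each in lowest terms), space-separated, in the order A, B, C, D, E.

Answer: 4947/28741 6475/28741 5799/28741 7649/28741 3871/28741

Derivation:
The stationary distribution satisfies pi = pi * P, i.e.:
  pi_A = 1/4*pi_A + 5/16*pi_B + 1/8*pi_C + 1/16*pi_D + 1/8*pi_E
  pi_B = 1/4*pi_A + 1/8*pi_B + 1/16*pi_C + 1/2*pi_D + 1/16*pi_E
  pi_C = 3/16*pi_A + 1/16*pi_B + 7/16*pi_C + 1/16*pi_D + 3/8*pi_E
  pi_D = 3/16*pi_A + 5/16*pi_B + 5/16*pi_C + 3/16*pi_D + 3/8*pi_E
  pi_E = 1/8*pi_A + 3/16*pi_B + 1/16*pi_C + 3/16*pi_D + 1/16*pi_E
with normalization: pi_A + pi_B + pi_C + pi_D + pi_E = 1.

Using the first 4 balance equations plus normalization, the linear system A*pi = b is:
  [-3/4, 5/16, 1/8, 1/16, 1/8] . pi = 0
  [1/4, -7/8, 1/16, 1/2, 1/16] . pi = 0
  [3/16, 1/16, -9/16, 1/16, 3/8] . pi = 0
  [3/16, 5/16, 5/16, -13/16, 3/8] . pi = 0
  [1, 1, 1, 1, 1] . pi = 1

Solving yields:
  pi_A = 4947/28741
  pi_B = 6475/28741
  pi_C = 5799/28741
  pi_D = 7649/28741
  pi_E = 3871/28741

Verification (pi * P):
  4947/28741*1/4 + 6475/28741*5/16 + 5799/28741*1/8 + 7649/28741*1/16 + 3871/28741*1/8 = 4947/28741 = pi_A  (ok)
  4947/28741*1/4 + 6475/28741*1/8 + 5799/28741*1/16 + 7649/28741*1/2 + 3871/28741*1/16 = 6475/28741 = pi_B  (ok)
  4947/28741*3/16 + 6475/28741*1/16 + 5799/28741*7/16 + 7649/28741*1/16 + 3871/28741*3/8 = 5799/28741 = pi_C  (ok)
  4947/28741*3/16 + 6475/28741*5/16 + 5799/28741*5/16 + 7649/28741*3/16 + 3871/28741*3/8 = 7649/28741 = pi_D  (ok)
  4947/28741*1/8 + 6475/28741*3/16 + 5799/28741*1/16 + 7649/28741*3/16 + 3871/28741*1/16 = 3871/28741 = pi_E  (ok)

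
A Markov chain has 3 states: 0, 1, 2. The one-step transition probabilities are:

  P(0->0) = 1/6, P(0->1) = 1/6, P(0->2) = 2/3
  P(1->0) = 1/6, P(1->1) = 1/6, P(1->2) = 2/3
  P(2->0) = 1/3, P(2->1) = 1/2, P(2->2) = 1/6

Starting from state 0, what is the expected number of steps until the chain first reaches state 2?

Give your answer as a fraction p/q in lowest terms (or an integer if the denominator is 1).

Answer: 3/2

Derivation:
Let h_i = expected steps to first reach 2 from state i.
Boundary: h_2 = 0.
First-step equations for the other states:
  h_0 = 1 + 1/6*h_0 + 1/6*h_1 + 2/3*h_2
  h_1 = 1 + 1/6*h_0 + 1/6*h_1 + 2/3*h_2

Substituting h_2 = 0 and rearranging gives the linear system (I - Q) h = 1:
  [5/6, -1/6] . (h_0, h_1) = 1
  [-1/6, 5/6] . (h_0, h_1) = 1

Solving yields:
  h_0 = 3/2
  h_1 = 3/2

Starting state is 0, so the expected hitting time is h_0 = 3/2.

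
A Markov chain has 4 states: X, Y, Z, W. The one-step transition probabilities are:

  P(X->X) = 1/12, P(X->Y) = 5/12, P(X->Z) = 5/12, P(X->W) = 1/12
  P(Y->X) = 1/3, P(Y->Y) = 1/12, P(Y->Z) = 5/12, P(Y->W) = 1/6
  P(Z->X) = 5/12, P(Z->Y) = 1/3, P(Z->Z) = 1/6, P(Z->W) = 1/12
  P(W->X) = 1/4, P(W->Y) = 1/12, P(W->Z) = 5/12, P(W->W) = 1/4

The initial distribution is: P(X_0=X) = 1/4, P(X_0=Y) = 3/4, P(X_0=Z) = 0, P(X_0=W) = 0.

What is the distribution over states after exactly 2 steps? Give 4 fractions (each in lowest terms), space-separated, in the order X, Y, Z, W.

Answer: 83/288 5/18 5/16 35/288

Derivation:
Propagating the distribution step by step (d_{t+1} = d_t * P):
d_0 = (X=1/4, Y=3/4, Z=0, W=0)
  d_1[X] = 1/4*1/12 + 3/4*1/3 + 0*5/12 + 0*1/4 = 13/48
  d_1[Y] = 1/4*5/12 + 3/4*1/12 + 0*1/3 + 0*1/12 = 1/6
  d_1[Z] = 1/4*5/12 + 3/4*5/12 + 0*1/6 + 0*5/12 = 5/12
  d_1[W] = 1/4*1/12 + 3/4*1/6 + 0*1/12 + 0*1/4 = 7/48
d_1 = (X=13/48, Y=1/6, Z=5/12, W=7/48)
  d_2[X] = 13/48*1/12 + 1/6*1/3 + 5/12*5/12 + 7/48*1/4 = 83/288
  d_2[Y] = 13/48*5/12 + 1/6*1/12 + 5/12*1/3 + 7/48*1/12 = 5/18
  d_2[Z] = 13/48*5/12 + 1/6*5/12 + 5/12*1/6 + 7/48*5/12 = 5/16
  d_2[W] = 13/48*1/12 + 1/6*1/6 + 5/12*1/12 + 7/48*1/4 = 35/288
d_2 = (X=83/288, Y=5/18, Z=5/16, W=35/288)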